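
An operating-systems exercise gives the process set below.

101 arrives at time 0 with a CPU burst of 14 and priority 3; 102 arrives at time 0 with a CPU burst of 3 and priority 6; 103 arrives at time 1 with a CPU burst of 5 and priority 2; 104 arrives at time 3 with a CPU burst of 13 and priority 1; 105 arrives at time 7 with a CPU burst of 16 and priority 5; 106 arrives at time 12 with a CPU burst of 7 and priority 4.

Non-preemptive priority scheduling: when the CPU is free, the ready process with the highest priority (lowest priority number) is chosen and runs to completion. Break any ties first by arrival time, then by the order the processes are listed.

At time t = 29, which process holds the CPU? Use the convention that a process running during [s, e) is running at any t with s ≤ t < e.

Gantt: | 101 0-14 | 104 14-27 | 103 27-32 | 106 32-39 | 105 39-55 | 102 55-58 |
Completion: 101=14  102=58  103=32  104=27  105=55  106=39
Turnaround (C−A): 101=14  102=58  103=31  104=24  105=48  106=27

103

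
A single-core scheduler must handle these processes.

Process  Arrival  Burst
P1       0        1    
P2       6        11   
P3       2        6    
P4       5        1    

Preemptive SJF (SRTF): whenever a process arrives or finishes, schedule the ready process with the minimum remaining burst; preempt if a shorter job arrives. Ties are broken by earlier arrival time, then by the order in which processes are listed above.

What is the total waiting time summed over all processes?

Timeline: | P1 0-1 | idle 1-2 | P3 2-5 | P4 5-6 | P3 6-9 | P2 9-20 |
Completion: P1=1  P2=20  P3=9  P4=6
Turnaround (C−A): P1=1  P2=14  P3=7  P4=1
Waiting = turnaround − burst: P1=0, P2=3, P3=1, P4=0
Total waiting = 0 + 3 + 1 + 0 = 4

4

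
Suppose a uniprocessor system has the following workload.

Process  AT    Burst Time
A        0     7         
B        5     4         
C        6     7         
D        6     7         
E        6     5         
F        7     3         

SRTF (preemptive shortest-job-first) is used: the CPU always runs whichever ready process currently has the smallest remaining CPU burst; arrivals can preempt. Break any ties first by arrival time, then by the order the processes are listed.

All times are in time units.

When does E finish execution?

19

Timeline: | A 0-7 | F 7-10 | B 10-14 | E 14-19 | C 19-26 | D 26-33 |
Completion: A=7  B=14  C=26  D=33  E=19  F=10
Turnaround (C−A): A=7  B=9  C=20  D=27  E=13  F=3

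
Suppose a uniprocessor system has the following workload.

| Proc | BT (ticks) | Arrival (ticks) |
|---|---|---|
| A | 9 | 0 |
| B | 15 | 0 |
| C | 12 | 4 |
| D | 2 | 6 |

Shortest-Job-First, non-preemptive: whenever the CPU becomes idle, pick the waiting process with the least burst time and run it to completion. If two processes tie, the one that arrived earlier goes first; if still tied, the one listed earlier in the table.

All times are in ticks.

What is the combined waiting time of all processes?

Timeline: | A 0-9 | D 9-11 | C 11-23 | B 23-38 |
Completion: A=9  B=38  C=23  D=11
Turnaround (C−A): A=9  B=38  C=19  D=5
Waiting = turnaround − burst: A=0, B=23, C=7, D=3
Total waiting = 0 + 23 + 7 + 3 = 33

33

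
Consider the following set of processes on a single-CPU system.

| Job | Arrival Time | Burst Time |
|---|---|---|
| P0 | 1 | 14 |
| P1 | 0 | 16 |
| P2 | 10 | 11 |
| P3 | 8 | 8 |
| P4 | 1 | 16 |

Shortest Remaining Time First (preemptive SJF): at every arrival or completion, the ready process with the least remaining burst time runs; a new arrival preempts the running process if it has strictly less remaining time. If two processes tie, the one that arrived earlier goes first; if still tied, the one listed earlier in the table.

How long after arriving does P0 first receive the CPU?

0

Gantt: | P1 0-1 | P0 1-15 | P3 15-23 | P2 23-34 | P1 34-49 | P4 49-65 |
Completion: P0=15  P1=49  P2=34  P3=23  P4=65
Response(P0) = first start − arrival = 1 − 1 = 0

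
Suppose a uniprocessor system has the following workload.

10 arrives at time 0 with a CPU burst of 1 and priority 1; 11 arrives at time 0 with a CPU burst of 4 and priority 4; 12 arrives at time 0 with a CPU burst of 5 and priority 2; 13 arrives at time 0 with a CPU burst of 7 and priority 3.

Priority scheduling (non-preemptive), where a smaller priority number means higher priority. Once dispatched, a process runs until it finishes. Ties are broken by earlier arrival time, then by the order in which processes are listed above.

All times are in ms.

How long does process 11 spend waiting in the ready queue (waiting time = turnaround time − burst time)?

13

Schedule: | 10 0-1 | 12 1-6 | 13 6-13 | 11 13-17 |
Completion: 10=1  11=17  12=6  13=13
Waiting(11) = turnaround − burst = 17 − 4 = 13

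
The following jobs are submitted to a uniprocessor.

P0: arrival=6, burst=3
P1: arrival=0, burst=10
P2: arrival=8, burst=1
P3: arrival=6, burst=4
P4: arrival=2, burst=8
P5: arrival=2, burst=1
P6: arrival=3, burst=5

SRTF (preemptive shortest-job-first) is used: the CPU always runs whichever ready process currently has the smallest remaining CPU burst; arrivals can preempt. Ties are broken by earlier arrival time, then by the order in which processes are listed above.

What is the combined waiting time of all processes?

Schedule: | P1 0-2 | P5 2-3 | P6 3-8 | P2 8-9 | P0 9-12 | P3 12-16 | P1 16-24 | P4 24-32 |
Completion: P0=12  P1=24  P2=9  P3=16  P4=32  P5=3  P6=8
Turnaround (C−A): P0=6  P1=24  P2=1  P3=10  P4=30  P5=1  P6=5
Waiting = turnaround − burst: P0=3, P1=14, P2=0, P3=6, P4=22, P5=0, P6=0
Total waiting = 3 + 14 + 0 + 6 + 22 + 0 + 0 = 45

45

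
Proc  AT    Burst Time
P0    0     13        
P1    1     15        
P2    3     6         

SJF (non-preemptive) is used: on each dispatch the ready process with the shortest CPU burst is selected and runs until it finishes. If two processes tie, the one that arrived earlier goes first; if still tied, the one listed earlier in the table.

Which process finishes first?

P0

Gantt: | P0 0-13 | P2 13-19 | P1 19-34 |
Completion: P0=13  P1=34  P2=19
Finish order: P0 → P2 → P1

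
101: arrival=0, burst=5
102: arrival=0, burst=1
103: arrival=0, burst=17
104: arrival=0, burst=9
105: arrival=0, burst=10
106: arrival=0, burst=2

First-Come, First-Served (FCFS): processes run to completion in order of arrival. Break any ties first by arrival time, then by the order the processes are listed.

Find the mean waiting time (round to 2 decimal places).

18.00

Gantt: | 101 0-5 | 102 5-6 | 103 6-23 | 104 23-32 | 105 32-42 | 106 42-44 |
Completion: 101=5  102=6  103=23  104=32  105=42  106=44
Waiting times: 101=0, 102=5, 103=6, 104=23, 105=32, 106=42
Average waiting = (0+5+6+23+32+42) / 6 = 108/6 = 18.00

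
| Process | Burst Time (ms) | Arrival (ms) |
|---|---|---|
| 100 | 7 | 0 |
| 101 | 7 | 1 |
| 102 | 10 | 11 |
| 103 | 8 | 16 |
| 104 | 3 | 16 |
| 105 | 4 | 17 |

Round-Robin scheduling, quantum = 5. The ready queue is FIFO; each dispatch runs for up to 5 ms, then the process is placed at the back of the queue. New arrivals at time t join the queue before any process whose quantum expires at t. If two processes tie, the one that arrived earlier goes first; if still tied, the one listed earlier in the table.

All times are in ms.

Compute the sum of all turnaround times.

98

Timeline: | 100 0-5 | 101 5-10 | 100 10-12 | 101 12-14 | 102 14-19 | 103 19-24 | 104 24-27 | 105 27-31 | 102 31-36 | 103 36-39 |
Completion: 100=12  101=14  102=36  103=39  104=27  105=31
Turnaround = completion − arrival: 100=12, 101=13, 102=25, 103=23, 104=11, 105=14
Total turnaround = 12 + 13 + 25 + 23 + 11 + 14 = 98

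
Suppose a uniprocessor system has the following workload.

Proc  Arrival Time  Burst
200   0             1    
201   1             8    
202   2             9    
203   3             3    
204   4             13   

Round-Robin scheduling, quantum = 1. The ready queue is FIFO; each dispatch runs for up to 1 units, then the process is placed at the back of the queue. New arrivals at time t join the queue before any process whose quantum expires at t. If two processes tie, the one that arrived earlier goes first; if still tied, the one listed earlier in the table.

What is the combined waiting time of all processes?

57

Timeline: | 200 0-1 | 201 1-2 | 202 2-3 | 201 3-4 | 203 4-5 | 202 5-6 | 204 6-7 | 201 7-8 | 203 8-9 | 202 9-10 | 204 10-11 | 201 11-12 | 203 12-13 | 202 13-14 | 204 14-15 | 201 15-16 | 202 16-17 | 204 17-18 | 201 18-19 | 202 19-20 | 204 20-21 | 201 21-22 | 202 22-23 | 204 23-24 | 201 24-25 | 202 25-26 | 204 26-27 | 202 27-28 | 204 28-34 |
Completion: 200=1  201=25  202=28  203=13  204=34
Turnaround (C−A): 200=1  201=24  202=26  203=10  204=30
Waiting = turnaround − burst: 200=0, 201=16, 202=17, 203=7, 204=17
Total waiting = 0 + 16 + 17 + 7 + 17 = 57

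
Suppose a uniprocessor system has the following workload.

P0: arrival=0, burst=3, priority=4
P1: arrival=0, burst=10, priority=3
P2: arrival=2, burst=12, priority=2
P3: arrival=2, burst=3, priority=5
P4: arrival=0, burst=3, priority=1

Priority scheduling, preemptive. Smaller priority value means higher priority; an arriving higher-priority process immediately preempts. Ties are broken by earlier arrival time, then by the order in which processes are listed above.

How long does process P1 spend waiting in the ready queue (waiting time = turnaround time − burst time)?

Timeline: | P4 0-3 | P2 3-15 | P1 15-25 | P0 25-28 | P3 28-31 |
Completion: P0=28  P1=25  P2=15  P3=31  P4=3
Turnaround (C−A): P0=28  P1=25  P2=13  P3=29  P4=3
Waiting(P1) = turnaround − burst = 25 − 10 = 15

15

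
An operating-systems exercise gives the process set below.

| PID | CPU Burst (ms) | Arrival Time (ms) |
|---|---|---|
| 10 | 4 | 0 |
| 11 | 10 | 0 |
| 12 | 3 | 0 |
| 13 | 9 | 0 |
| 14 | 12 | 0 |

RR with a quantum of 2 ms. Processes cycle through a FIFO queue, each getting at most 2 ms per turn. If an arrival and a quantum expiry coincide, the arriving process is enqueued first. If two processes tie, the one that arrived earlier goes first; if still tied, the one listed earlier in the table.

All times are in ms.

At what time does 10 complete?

Timeline: | 10 0-2 | 11 2-4 | 12 4-6 | 13 6-8 | 14 8-10 | 10 10-12 | 11 12-14 | 12 14-15 | 13 15-17 | 14 17-19 | 11 19-21 | 13 21-23 | 14 23-25 | 11 25-27 | 13 27-29 | 14 29-31 | 11 31-33 | 13 33-34 | 14 34-38 |
Completion: 10=12  11=33  12=15  13=34  14=38

12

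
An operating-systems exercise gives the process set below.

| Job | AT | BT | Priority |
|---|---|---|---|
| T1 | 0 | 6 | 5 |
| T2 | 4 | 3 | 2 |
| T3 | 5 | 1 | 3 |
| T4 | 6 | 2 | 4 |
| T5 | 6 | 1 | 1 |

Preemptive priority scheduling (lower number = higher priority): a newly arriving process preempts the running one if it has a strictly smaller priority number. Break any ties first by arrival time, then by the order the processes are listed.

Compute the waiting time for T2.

1

Gantt: | T1 0-4 | T2 4-6 | T5 6-7 | T2 7-8 | T3 8-9 | T4 9-11 | T1 11-13 |
Completion: T1=13  T2=8  T3=9  T4=11  T5=7
Waiting(T2) = turnaround − burst = 4 − 3 = 1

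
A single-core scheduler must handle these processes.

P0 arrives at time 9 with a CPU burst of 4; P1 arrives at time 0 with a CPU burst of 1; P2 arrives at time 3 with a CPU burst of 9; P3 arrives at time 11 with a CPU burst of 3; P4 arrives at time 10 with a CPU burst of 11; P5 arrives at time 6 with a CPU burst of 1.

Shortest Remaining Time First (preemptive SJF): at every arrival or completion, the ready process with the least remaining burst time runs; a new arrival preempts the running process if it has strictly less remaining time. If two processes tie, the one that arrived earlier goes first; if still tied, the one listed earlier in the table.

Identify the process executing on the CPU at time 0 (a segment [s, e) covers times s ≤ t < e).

P1

Schedule: | P1 0-1 | idle 1-3 | P2 3-6 | P5 6-7 | P2 7-13 | P3 13-16 | P0 16-20 | P4 20-31 |
Completion: P0=20  P1=1  P2=13  P3=16  P4=31  P5=7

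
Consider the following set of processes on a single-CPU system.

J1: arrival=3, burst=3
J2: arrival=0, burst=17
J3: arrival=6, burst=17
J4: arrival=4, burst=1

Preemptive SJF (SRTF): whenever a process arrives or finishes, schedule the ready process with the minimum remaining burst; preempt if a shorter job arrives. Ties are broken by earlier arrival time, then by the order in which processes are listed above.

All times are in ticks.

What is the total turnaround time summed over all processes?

Gantt: | J2 0-3 | J1 3-4 | J4 4-5 | J1 5-7 | J2 7-21 | J3 21-38 |
Completion: J1=7  J2=21  J3=38  J4=5
Turnaround (C−A): J1=4  J2=21  J3=32  J4=1
Turnaround = completion − arrival: J1=4, J2=21, J3=32, J4=1
Total turnaround = 4 + 21 + 32 + 1 = 58

58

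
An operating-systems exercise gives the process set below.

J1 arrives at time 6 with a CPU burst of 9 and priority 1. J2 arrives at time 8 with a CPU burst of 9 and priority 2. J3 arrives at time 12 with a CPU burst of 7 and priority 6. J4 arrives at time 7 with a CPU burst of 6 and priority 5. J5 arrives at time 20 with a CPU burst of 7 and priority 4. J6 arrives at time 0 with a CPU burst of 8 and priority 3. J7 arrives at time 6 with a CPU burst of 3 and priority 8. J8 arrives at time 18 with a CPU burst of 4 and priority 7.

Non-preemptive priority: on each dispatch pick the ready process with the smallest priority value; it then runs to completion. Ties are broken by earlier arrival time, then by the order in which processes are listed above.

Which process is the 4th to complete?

Timeline: | J6 0-8 | J1 8-17 | J2 17-26 | J5 26-33 | J4 33-39 | J3 39-46 | J8 46-50 | J7 50-53 |
Completion: J1=17  J2=26  J3=46  J4=39  J5=33  J6=8  J7=53  J8=50
Turnaround (C−A): J1=11  J2=18  J3=34  J4=32  J5=13  J6=8  J7=47  J8=32
Finish order: J6 → J1 → J2 → J5 → J4 → J3 → J8 → J7

J5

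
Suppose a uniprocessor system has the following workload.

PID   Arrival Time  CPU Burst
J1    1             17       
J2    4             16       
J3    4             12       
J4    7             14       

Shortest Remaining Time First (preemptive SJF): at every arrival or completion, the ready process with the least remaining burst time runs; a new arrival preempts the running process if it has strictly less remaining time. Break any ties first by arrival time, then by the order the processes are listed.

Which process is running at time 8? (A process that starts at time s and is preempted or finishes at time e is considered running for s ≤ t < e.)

J3

Schedule: | idle 0-1 | J1 1-4 | J3 4-16 | J1 16-30 | J4 30-44 | J2 44-60 |
Completion: J1=30  J2=60  J3=16  J4=44
Turnaround (C−A): J1=29  J2=56  J3=12  J4=37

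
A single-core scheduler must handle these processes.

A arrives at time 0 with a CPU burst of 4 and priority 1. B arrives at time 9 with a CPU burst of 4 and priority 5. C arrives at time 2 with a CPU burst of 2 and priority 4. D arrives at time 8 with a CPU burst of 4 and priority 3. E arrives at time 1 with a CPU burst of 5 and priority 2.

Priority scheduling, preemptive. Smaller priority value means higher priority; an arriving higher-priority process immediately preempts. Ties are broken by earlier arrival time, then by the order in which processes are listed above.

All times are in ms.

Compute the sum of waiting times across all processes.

Schedule: | A 0-4 | E 4-9 | D 9-13 | C 13-15 | B 15-19 |
Completion: A=4  B=19  C=15  D=13  E=9
Turnaround (C−A): A=4  B=10  C=13  D=5  E=8
Waiting = turnaround − burst: A=0, B=6, C=11, D=1, E=3
Total waiting = 0 + 6 + 11 + 1 + 3 = 21

21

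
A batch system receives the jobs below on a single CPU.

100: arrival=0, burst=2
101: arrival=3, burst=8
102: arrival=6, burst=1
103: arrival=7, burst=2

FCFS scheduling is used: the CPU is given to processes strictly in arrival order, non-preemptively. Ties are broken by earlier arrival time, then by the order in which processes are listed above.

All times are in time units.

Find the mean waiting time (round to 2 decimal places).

Schedule: | 100 0-2 | idle 2-3 | 101 3-11 | 102 11-12 | 103 12-14 |
Completion: 100=2  101=11  102=12  103=14
Waiting times: 100=0, 101=0, 102=5, 103=5
Average waiting = (0+0+5+5) / 4 = 10/4 = 2.50

2.50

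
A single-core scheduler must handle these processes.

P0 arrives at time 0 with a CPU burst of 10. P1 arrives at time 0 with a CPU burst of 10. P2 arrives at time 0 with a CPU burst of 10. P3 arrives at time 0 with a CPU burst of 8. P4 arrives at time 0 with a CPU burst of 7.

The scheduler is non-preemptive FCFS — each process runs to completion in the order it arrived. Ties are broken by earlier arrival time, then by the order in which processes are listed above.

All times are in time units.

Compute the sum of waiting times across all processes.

98

Timeline: | P0 0-10 | P1 10-20 | P2 20-30 | P3 30-38 | P4 38-45 |
Completion: P0=10  P1=20  P2=30  P3=38  P4=45
Turnaround (C−A): P0=10  P1=20  P2=30  P3=38  P4=45
Waiting = turnaround − burst: P0=0, P1=10, P2=20, P3=30, P4=38
Total waiting = 0 + 10 + 20 + 30 + 38 = 98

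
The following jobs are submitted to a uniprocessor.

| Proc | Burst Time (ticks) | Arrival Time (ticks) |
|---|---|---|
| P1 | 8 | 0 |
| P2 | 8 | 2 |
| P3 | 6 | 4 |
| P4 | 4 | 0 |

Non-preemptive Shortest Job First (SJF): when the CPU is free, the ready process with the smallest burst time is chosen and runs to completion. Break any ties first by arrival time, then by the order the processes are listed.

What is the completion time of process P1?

18

Timeline: | P4 0-4 | P3 4-10 | P1 10-18 | P2 18-26 |
Completion: P1=18  P2=26  P3=10  P4=4
Turnaround (C−A): P1=18  P2=24  P3=6  P4=4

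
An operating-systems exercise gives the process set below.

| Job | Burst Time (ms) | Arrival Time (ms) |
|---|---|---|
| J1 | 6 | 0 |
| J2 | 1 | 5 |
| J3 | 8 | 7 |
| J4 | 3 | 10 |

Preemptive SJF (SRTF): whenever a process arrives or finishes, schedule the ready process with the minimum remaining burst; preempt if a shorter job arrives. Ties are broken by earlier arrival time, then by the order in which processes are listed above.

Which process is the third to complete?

Gantt: | J1 0-6 | J2 6-7 | J3 7-10 | J4 10-13 | J3 13-18 |
Completion: J1=6  J2=7  J3=18  J4=13
Turnaround (C−A): J1=6  J2=2  J3=11  J4=3
Finish order: J1 → J2 → J4 → J3

J4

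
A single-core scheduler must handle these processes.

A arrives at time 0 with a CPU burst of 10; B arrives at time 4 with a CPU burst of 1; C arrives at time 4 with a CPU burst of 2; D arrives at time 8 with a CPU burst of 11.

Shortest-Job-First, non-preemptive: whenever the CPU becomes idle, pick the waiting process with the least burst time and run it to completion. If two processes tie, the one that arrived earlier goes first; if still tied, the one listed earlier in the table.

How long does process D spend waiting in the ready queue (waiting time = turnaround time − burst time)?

5

Schedule: | A 0-10 | B 10-11 | C 11-13 | D 13-24 |
Completion: A=10  B=11  C=13  D=24
Turnaround (C−A): A=10  B=7  C=9  D=16
Waiting(D) = turnaround − burst = 16 − 11 = 5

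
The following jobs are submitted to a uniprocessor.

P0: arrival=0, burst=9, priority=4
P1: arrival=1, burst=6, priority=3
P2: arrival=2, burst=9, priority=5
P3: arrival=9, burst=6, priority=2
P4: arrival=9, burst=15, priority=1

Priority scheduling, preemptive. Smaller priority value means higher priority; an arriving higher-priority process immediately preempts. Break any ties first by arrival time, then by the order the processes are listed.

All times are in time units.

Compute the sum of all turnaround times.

Schedule: | P0 0-1 | P1 1-7 | P0 7-9 | P4 9-24 | P3 24-30 | P0 30-36 | P2 36-45 |
Completion: P0=36  P1=7  P2=45  P3=30  P4=24
Turnaround (C−A): P0=36  P1=6  P2=43  P3=21  P4=15
Turnaround = completion − arrival: P0=36, P1=6, P2=43, P3=21, P4=15
Total turnaround = 36 + 6 + 43 + 21 + 15 = 121

121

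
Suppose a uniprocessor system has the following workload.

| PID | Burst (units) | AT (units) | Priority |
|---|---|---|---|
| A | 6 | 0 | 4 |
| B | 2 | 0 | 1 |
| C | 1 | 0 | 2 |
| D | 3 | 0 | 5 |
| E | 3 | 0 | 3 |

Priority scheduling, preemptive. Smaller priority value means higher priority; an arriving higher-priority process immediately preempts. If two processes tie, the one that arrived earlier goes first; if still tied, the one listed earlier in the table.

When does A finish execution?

12

Gantt: | B 0-2 | C 2-3 | E 3-6 | A 6-12 | D 12-15 |
Completion: A=12  B=2  C=3  D=15  E=6
Turnaround (C−A): A=12  B=2  C=3  D=15  E=6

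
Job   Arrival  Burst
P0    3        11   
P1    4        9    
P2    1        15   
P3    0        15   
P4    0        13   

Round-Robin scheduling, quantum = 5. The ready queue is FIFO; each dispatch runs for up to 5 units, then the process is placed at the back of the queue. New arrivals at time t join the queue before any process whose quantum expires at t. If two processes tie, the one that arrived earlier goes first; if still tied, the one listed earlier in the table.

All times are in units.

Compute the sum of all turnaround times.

Timeline: | P3 0-5 | P4 5-10 | P2 10-15 | P0 15-20 | P1 20-25 | P3 25-30 | P4 30-35 | P2 35-40 | P0 40-45 | P1 45-49 | P3 49-54 | P4 54-57 | P2 57-62 | P0 62-63 |
Completion: P0=63  P1=49  P2=62  P3=54  P4=57
Turnaround = completion − arrival: P0=60, P1=45, P2=61, P3=54, P4=57
Total turnaround = 60 + 45 + 61 + 54 + 57 = 277

277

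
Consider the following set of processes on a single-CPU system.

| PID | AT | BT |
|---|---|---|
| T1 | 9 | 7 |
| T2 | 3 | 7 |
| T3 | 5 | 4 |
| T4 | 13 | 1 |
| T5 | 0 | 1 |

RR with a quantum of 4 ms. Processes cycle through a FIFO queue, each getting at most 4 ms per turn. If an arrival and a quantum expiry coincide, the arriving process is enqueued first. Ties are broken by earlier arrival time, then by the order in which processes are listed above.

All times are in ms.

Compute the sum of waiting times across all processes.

Gantt: | T5 0-1 | idle 1-3 | T2 3-7 | T3 7-11 | T2 11-14 | T1 14-18 | T4 18-19 | T1 19-22 |
Completion: T1=22  T2=14  T3=11  T4=19  T5=1
Turnaround (C−A): T1=13  T2=11  T3=6  T4=6  T5=1
Waiting = turnaround − burst: T1=6, T2=4, T3=2, T4=5, T5=0
Total waiting = 6 + 4 + 2 + 5 + 0 = 17

17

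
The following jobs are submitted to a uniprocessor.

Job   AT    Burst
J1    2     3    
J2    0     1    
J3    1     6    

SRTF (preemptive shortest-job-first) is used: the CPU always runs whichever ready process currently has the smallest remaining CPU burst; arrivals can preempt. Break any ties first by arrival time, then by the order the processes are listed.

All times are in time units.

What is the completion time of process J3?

Gantt: | J2 0-1 | J3 1-2 | J1 2-5 | J3 5-10 |
Completion: J1=5  J2=1  J3=10
Turnaround (C−A): J1=3  J2=1  J3=9

10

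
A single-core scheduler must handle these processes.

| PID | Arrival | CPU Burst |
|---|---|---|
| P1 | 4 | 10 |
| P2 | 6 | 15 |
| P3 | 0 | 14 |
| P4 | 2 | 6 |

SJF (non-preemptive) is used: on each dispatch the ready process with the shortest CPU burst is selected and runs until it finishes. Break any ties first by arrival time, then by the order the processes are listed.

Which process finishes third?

P1

Gantt: | P3 0-14 | P4 14-20 | P1 20-30 | P2 30-45 |
Completion: P1=30  P2=45  P3=14  P4=20
Turnaround (C−A): P1=26  P2=39  P3=14  P4=18
Finish order: P3 → P4 → P1 → P2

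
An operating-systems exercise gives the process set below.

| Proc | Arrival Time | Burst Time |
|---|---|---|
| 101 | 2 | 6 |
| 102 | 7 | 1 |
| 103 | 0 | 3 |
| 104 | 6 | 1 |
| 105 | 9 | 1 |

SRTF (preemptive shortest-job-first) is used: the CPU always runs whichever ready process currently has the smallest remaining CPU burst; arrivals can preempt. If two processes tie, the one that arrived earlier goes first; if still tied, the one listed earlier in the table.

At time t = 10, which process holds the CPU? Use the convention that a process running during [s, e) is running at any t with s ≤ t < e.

Schedule: | 103 0-3 | 101 3-6 | 104 6-7 | 102 7-8 | 101 8-9 | 105 9-10 | 101 10-12 |
Completion: 101=12  102=8  103=3  104=7  105=10
Turnaround (C−A): 101=10  102=1  103=3  104=1  105=1

101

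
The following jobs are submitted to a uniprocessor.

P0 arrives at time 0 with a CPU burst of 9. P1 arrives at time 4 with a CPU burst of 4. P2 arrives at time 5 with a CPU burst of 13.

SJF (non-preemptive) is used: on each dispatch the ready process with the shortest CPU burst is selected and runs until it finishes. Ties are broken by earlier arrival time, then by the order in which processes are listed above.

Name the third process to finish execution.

P2

Gantt: | P0 0-9 | P1 9-13 | P2 13-26 |
Completion: P0=9  P1=13  P2=26
Turnaround (C−A): P0=9  P1=9  P2=21
Finish order: P0 → P1 → P2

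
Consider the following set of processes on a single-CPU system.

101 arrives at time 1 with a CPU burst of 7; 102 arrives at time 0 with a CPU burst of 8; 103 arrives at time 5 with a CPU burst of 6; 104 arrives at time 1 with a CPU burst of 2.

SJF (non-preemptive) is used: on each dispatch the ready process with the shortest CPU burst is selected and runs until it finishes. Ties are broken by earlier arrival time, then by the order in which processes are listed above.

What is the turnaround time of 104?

Schedule: | 102 0-8 | 104 8-10 | 103 10-16 | 101 16-23 |
Completion: 101=23  102=8  103=16  104=10
Turnaround (C−A): 101=22  102=8  103=11  104=9
Turnaround(104) = completion − arrival = 10 − 1 = 9

9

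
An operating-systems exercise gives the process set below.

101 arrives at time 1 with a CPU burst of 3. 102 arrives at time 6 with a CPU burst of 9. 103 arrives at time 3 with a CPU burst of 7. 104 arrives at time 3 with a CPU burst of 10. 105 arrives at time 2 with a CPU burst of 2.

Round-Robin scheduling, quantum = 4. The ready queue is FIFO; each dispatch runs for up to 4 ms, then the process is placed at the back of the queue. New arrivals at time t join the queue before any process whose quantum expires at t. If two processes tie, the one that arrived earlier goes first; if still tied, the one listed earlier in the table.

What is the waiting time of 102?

17

Timeline: | idle 0-1 | 101 1-4 | 105 4-6 | 103 6-10 | 104 10-14 | 102 14-18 | 103 18-21 | 104 21-25 | 102 25-29 | 104 29-31 | 102 31-32 |
Completion: 101=4  102=32  103=21  104=31  105=6
Turnaround (C−A): 101=3  102=26  103=18  104=28  105=4
Waiting(102) = turnaround − burst = 26 − 9 = 17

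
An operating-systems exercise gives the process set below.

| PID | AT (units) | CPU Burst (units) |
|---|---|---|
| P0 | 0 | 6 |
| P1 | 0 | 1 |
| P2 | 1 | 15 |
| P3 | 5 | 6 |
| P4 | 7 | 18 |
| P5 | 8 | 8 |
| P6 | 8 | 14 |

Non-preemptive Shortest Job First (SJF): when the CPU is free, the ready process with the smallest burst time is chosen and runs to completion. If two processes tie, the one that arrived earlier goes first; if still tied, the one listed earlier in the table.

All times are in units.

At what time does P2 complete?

Gantt: | P1 0-1 | P0 1-7 | P3 7-13 | P5 13-21 | P6 21-35 | P2 35-50 | P4 50-68 |
Completion: P0=7  P1=1  P2=50  P3=13  P4=68  P5=21  P6=35

50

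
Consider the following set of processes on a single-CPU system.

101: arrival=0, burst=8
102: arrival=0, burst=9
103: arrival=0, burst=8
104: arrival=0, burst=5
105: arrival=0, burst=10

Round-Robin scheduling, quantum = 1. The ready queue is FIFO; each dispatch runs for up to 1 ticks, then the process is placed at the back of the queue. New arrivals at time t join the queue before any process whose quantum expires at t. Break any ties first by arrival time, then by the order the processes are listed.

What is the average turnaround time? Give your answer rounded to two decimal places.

Gantt: | 101 0-1 | 102 1-2 | 103 2-3 | 104 3-4 | 105 4-5 | 101 5-6 | 102 6-7 | 103 7-8 | 104 8-9 | 105 9-10 | 101 10-11 | 102 11-12 | 103 12-13 | 104 13-14 | 105 14-15 | 101 15-16 | 102 16-17 | 103 17-18 | 104 18-19 | 105 19-20 | 101 20-21 | 102 21-22 | 103 22-23 | 104 23-24 | 105 24-25 | 101 25-26 | 102 26-27 | 103 27-28 | 105 28-29 | 101 29-30 | 102 30-31 | 103 31-32 | 105 32-33 | 101 33-34 | 102 34-35 | 103 35-36 | 105 36-37 | 102 37-38 | 105 38-40 |
Completion: 101=34  102=38  103=36  104=24  105=40
Turnaround times: 101=34, 102=38, 103=36, 104=24, 105=40
Average turnaround = (34+38+36+24+40) / 5 = 172/5 = 34.40

34.40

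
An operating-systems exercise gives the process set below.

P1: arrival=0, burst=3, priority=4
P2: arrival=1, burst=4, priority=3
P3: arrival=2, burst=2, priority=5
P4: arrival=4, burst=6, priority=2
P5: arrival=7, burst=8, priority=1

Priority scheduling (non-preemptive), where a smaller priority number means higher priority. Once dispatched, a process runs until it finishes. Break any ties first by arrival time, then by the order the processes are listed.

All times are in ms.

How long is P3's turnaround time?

Gantt: | P1 0-3 | P2 3-7 | P5 7-15 | P4 15-21 | P3 21-23 |
Completion: P1=3  P2=7  P3=23  P4=21  P5=15
Turnaround (C−A): P1=3  P2=6  P3=21  P4=17  P5=8
Turnaround(P3) = completion − arrival = 23 − 2 = 21

21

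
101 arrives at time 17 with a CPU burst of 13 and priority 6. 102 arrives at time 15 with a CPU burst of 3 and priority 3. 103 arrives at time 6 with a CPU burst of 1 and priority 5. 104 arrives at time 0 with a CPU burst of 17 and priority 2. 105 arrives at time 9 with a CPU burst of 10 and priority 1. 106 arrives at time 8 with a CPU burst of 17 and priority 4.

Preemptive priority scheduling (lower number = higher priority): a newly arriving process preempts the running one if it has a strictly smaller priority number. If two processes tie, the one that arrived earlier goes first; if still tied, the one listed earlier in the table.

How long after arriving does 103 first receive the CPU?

41

Timeline: | 104 0-9 | 105 9-19 | 104 19-27 | 102 27-30 | 106 30-47 | 103 47-48 | 101 48-61 |
Completion: 101=61  102=30  103=48  104=27  105=19  106=47
Turnaround (C−A): 101=44  102=15  103=42  104=27  105=10  106=39
Response(103) = first start − arrival = 47 − 6 = 41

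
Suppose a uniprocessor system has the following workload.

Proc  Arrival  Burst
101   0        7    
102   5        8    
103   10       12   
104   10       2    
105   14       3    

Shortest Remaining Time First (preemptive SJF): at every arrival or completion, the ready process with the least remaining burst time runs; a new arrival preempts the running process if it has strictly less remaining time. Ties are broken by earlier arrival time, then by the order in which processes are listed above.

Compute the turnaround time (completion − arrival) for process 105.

6

Schedule: | 101 0-7 | 102 7-10 | 104 10-12 | 102 12-17 | 105 17-20 | 103 20-32 |
Completion: 101=7  102=17  103=32  104=12  105=20
Turnaround (C−A): 101=7  102=12  103=22  104=2  105=6
Turnaround(105) = completion − arrival = 20 − 14 = 6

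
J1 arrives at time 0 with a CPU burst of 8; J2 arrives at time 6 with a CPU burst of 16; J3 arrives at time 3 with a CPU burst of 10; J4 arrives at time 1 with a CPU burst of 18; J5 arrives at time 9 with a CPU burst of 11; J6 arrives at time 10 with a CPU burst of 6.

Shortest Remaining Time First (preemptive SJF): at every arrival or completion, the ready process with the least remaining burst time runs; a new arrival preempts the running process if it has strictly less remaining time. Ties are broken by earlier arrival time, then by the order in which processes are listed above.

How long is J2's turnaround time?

45

Gantt: | J1 0-8 | J3 8-10 | J6 10-16 | J3 16-24 | J5 24-35 | J2 35-51 | J4 51-69 |
Completion: J1=8  J2=51  J3=24  J4=69  J5=35  J6=16
Turnaround (C−A): J1=8  J2=45  J3=21  J4=68  J5=26  J6=6
Turnaround(J2) = completion − arrival = 51 − 6 = 45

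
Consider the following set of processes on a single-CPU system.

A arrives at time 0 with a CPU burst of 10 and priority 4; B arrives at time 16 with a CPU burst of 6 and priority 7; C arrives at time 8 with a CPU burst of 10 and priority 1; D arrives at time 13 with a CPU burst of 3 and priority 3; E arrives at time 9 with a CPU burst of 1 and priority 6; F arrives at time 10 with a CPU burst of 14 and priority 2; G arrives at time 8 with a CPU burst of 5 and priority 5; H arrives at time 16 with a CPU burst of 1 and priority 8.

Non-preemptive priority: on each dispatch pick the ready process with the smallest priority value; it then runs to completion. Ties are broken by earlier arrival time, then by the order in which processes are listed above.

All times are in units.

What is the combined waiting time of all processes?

Schedule: | A 0-10 | C 10-20 | F 20-34 | D 34-37 | G 37-42 | E 42-43 | B 43-49 | H 49-50 |
Completion: A=10  B=49  C=20  D=37  E=43  F=34  G=42  H=50
Turnaround (C−A): A=10  B=33  C=12  D=24  E=34  F=24  G=34  H=34
Waiting = turnaround − burst: A=0, B=27, C=2, D=21, E=33, F=10, G=29, H=33
Total waiting = 0 + 27 + 2 + 21 + 33 + 10 + 29 + 33 = 155

155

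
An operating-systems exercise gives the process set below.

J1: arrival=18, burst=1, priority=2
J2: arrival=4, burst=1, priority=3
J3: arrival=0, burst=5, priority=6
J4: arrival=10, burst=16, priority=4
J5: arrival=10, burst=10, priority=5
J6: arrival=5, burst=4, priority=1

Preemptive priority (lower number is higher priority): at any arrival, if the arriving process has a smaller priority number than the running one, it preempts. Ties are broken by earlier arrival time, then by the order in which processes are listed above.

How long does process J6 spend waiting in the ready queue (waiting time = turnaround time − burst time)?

0

Gantt: | J3 0-4 | J2 4-5 | J6 5-9 | J3 9-10 | J4 10-18 | J1 18-19 | J4 19-27 | J5 27-37 |
Completion: J1=19  J2=5  J3=10  J4=27  J5=37  J6=9
Turnaround (C−A): J1=1  J2=1  J3=10  J4=17  J5=27  J6=4
Waiting(J6) = turnaround − burst = 4 − 4 = 0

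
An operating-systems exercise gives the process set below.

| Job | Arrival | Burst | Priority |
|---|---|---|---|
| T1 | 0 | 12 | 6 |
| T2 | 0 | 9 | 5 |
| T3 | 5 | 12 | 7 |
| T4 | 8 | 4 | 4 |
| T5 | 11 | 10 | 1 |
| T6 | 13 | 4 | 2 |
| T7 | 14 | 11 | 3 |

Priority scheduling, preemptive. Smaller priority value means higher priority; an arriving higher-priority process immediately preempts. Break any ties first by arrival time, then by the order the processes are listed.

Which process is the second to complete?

T6

Gantt: | T2 0-8 | T4 8-11 | T5 11-21 | T6 21-25 | T7 25-36 | T4 36-37 | T2 37-38 | T1 38-50 | T3 50-62 |
Completion: T1=50  T2=38  T3=62  T4=37  T5=21  T6=25  T7=36
Finish order: T5 → T6 → T7 → T4 → T2 → T1 → T3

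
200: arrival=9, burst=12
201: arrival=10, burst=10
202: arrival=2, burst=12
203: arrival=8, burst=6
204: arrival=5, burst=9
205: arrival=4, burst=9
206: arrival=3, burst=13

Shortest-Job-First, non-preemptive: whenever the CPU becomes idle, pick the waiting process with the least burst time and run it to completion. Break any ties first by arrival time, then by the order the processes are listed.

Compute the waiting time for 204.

24

Schedule: | idle 0-2 | 202 2-14 | 203 14-20 | 205 20-29 | 204 29-38 | 201 38-48 | 200 48-60 | 206 60-73 |
Completion: 200=60  201=48  202=14  203=20  204=38  205=29  206=73
Turnaround (C−A): 200=51  201=38  202=12  203=12  204=33  205=25  206=70
Waiting(204) = turnaround − burst = 33 − 9 = 24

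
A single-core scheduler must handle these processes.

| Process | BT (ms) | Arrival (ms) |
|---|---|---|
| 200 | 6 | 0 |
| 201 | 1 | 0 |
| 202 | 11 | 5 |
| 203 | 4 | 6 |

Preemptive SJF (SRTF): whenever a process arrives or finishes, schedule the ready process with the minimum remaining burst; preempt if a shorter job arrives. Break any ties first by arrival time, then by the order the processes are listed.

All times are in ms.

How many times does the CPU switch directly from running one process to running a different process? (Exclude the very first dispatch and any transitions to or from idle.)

3

Schedule: | 201 0-1 | 200 1-7 | 203 7-11 | 202 11-22 |
Completion: 200=7  201=1  202=22  203=11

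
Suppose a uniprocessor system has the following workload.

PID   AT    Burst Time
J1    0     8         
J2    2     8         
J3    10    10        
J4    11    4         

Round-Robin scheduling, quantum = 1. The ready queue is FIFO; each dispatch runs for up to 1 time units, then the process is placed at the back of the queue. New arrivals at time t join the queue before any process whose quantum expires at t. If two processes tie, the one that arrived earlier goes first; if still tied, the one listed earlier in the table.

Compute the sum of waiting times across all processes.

40

Gantt: | J1 0-2 | J2 2-3 | J1 3-4 | J2 4-5 | J1 5-6 | J2 6-7 | J1 7-8 | J2 8-9 | J1 9-10 | J2 10-11 | J3 11-12 | J1 12-13 | J4 13-14 | J2 14-15 | J3 15-16 | J1 16-17 | J4 17-18 | J2 18-19 | J3 19-20 | J4 20-21 | J2 21-22 | J3 22-23 | J4 23-24 | J3 24-30 |
Completion: J1=17  J2=22  J3=30  J4=24
Turnaround (C−A): J1=17  J2=20  J3=20  J4=13
Waiting = turnaround − burst: J1=9, J2=12, J3=10, J4=9
Total waiting = 9 + 12 + 10 + 9 = 40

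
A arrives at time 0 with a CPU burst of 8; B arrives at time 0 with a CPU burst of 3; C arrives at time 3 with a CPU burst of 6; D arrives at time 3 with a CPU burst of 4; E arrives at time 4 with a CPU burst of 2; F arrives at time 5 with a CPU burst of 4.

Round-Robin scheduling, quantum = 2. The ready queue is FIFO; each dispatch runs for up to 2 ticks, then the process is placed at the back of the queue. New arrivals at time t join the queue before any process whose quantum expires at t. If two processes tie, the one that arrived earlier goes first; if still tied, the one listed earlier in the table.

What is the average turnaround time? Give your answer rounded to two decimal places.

Timeline: | A 0-2 | B 2-4 | A 4-6 | C 6-8 | D 8-10 | E 10-12 | B 12-13 | F 13-15 | A 15-17 | C 17-19 | D 19-21 | F 21-23 | A 23-25 | C 25-27 |
Completion: A=25  B=13  C=27  D=21  E=12  F=23
Turnaround times: A=25, B=13, C=24, D=18, E=8, F=18
Average turnaround = (25+13+24+18+8+18) / 6 = 106/6 = 17.67

17.67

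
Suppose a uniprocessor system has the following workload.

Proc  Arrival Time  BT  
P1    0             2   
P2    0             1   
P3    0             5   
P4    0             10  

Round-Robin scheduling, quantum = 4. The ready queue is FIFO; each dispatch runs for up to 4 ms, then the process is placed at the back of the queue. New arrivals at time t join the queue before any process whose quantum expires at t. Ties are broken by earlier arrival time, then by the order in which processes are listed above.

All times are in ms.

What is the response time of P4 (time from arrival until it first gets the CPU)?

Schedule: | P1 0-2 | P2 2-3 | P3 3-7 | P4 7-11 | P3 11-12 | P4 12-18 |
Completion: P1=2  P2=3  P3=12  P4=18
Turnaround (C−A): P1=2  P2=3  P3=12  P4=18
Response(P4) = first start − arrival = 7 − 0 = 7

7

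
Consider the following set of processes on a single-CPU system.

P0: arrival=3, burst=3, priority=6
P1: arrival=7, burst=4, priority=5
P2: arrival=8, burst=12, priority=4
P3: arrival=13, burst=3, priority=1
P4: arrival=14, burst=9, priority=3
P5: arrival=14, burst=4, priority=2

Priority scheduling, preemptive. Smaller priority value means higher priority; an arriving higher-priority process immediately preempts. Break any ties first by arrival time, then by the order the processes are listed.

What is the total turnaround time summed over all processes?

87

Timeline: | idle 0-3 | P0 3-6 | idle 6-7 | P1 7-8 | P2 8-13 | P3 13-16 | P5 16-20 | P4 20-29 | P2 29-36 | P1 36-39 |
Completion: P0=6  P1=39  P2=36  P3=16  P4=29  P5=20
Turnaround (C−A): P0=3  P1=32  P2=28  P3=3  P4=15  P5=6
Turnaround = completion − arrival: P0=3, P1=32, P2=28, P3=3, P4=15, P5=6
Total turnaround = 3 + 32 + 28 + 3 + 15 + 6 = 87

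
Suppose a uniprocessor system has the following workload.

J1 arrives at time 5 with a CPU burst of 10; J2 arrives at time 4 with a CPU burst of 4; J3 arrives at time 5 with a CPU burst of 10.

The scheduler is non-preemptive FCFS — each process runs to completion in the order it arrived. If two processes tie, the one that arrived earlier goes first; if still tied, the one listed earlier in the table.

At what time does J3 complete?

28

Timeline: | idle 0-4 | J2 4-8 | J1 8-18 | J3 18-28 |
Completion: J1=18  J2=8  J3=28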